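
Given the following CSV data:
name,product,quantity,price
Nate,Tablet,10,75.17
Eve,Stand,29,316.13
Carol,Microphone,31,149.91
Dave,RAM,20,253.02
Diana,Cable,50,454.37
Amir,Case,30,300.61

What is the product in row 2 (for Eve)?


Row 2: Eve
Column 'product' = Stand

ANSWER: Stand


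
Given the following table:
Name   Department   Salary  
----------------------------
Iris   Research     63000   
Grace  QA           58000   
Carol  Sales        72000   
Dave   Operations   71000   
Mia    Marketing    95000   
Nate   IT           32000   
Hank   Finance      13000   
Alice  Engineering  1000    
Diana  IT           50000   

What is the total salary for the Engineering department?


Engineering department members:
  Alice: 1000
Total = 1000 = 1000

ANSWER: 1000


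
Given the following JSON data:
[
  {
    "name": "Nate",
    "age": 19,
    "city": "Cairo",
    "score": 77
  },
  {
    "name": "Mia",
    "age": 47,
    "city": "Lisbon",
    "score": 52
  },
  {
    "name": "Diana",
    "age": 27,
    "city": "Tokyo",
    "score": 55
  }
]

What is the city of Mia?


Looking up record where name = Mia
Record index: 1
Field 'city' = Lisbon

ANSWER: Lisbon


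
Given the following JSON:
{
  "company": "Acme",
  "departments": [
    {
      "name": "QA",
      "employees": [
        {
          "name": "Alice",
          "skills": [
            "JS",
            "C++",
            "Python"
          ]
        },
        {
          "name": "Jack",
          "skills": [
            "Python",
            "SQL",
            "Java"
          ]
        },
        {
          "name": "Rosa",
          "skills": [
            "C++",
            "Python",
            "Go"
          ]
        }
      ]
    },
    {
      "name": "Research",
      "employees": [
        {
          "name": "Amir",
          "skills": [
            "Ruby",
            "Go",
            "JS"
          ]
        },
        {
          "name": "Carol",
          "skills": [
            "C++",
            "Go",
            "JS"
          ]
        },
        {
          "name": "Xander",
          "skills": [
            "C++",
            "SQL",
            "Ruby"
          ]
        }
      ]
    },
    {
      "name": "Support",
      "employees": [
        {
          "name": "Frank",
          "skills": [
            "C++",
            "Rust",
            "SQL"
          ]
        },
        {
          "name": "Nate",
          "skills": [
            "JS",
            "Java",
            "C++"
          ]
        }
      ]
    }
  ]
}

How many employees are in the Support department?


Path: departments[2].employees
Count: 2

ANSWER: 2


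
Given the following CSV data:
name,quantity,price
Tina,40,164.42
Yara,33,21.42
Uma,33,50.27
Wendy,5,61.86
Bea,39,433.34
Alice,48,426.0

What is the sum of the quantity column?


Values in 'quantity' column:
  Row 1: 40
  Row 2: 33
  Row 3: 33
  Row 4: 5
  Row 5: 39
  Row 6: 48
Sum = 40 + 33 + 33 + 5 + 39 + 48 = 198

ANSWER: 198


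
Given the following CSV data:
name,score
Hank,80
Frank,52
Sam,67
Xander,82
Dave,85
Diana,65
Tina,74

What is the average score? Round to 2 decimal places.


Scores: 80, 52, 67, 82, 85, 65, 74
Sum = 505
Count = 7
Average = 505 / 7 = 72.14

ANSWER: 72.14


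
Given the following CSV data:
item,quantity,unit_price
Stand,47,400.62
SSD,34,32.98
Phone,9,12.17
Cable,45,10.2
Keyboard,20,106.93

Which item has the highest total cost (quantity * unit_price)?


Computing row totals:
  Stand: 18829.14
  SSD: 1121.32
  Phone: 109.53
  Cable: 459.0
  Keyboard: 2138.6
Maximum: Stand (18829.14)

ANSWER: Stand


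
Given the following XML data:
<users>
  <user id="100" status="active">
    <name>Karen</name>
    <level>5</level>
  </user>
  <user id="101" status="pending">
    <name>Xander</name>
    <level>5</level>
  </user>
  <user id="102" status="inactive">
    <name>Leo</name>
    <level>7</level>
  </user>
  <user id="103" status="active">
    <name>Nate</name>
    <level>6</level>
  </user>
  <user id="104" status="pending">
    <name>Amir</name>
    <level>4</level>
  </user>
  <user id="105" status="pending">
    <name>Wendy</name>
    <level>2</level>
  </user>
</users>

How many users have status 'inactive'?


Counting users with status='inactive':
  Leo (id=102) -> MATCH
Count: 1

ANSWER: 1


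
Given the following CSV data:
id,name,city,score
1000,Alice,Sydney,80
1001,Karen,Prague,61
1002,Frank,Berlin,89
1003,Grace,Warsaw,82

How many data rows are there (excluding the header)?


Counting rows (excluding header):
Header: id,name,city,score
Data rows: 4

ANSWER: 4


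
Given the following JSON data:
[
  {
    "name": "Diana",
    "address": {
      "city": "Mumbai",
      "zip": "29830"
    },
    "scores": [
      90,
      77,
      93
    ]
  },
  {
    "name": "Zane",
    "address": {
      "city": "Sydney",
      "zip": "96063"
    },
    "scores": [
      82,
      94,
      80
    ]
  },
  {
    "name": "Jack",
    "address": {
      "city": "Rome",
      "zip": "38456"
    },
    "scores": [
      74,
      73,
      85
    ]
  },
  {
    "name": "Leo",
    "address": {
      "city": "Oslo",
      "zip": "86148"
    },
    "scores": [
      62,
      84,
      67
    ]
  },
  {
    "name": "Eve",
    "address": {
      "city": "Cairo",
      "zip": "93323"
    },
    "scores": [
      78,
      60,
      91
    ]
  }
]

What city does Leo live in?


Path: records[3].address.city
Value: Oslo

ANSWER: Oslo


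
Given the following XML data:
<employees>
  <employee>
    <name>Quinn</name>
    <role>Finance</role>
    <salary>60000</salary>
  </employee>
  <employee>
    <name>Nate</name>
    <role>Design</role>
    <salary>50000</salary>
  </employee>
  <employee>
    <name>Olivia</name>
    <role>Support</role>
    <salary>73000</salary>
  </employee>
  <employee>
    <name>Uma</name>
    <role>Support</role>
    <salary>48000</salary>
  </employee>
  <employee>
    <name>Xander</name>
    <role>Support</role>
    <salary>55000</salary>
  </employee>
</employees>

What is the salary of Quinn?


Searching for <employee> with <name>Quinn</name>
Found at position 1
<salary>60000</salary>

ANSWER: 60000


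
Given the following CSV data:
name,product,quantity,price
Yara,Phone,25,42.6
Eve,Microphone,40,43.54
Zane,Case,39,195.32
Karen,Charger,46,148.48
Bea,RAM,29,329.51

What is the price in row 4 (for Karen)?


Row 4: Karen
Column 'price' = 148.48

ANSWER: 148.48


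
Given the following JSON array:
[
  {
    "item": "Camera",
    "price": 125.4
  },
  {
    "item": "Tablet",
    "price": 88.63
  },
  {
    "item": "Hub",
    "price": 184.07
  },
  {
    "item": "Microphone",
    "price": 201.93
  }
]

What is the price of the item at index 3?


Array index 3 -> Microphone
price = 201.93

ANSWER: 201.93


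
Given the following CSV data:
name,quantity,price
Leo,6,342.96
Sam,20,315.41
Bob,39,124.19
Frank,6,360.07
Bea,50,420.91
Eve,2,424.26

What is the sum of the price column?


Values in 'price' column:
  Row 1: 342.96
  Row 2: 315.41
  Row 3: 124.19
  Row 4: 360.07
  Row 5: 420.91
  Row 6: 424.26
Sum = 342.96 + 315.41 + 124.19 + 360.07 + 420.91 + 424.26 = 1987.8

ANSWER: 1987.8


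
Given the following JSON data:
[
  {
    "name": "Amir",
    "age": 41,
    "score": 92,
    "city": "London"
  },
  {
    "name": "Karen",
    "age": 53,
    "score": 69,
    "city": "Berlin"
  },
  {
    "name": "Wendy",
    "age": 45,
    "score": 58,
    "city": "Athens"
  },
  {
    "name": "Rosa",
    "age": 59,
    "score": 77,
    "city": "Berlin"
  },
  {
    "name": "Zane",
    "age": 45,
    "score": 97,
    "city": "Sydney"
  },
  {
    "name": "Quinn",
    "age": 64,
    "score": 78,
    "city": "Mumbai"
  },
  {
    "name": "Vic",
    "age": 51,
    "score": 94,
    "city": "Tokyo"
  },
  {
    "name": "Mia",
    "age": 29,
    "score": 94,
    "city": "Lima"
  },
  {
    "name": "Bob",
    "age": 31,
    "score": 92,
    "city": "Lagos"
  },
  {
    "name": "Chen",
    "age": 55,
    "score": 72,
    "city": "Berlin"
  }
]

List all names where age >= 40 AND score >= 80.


Checking both conditions:
  Amir (age=41, score=92) -> YES
  Karen (age=53, score=69) -> no
  Wendy (age=45, score=58) -> no
  Rosa (age=59, score=77) -> no
  Zane (age=45, score=97) -> YES
  Quinn (age=64, score=78) -> no
  Vic (age=51, score=94) -> YES
  Mia (age=29, score=94) -> no
  Bob (age=31, score=92) -> no
  Chen (age=55, score=72) -> no


ANSWER: Amir, Zane, Vic


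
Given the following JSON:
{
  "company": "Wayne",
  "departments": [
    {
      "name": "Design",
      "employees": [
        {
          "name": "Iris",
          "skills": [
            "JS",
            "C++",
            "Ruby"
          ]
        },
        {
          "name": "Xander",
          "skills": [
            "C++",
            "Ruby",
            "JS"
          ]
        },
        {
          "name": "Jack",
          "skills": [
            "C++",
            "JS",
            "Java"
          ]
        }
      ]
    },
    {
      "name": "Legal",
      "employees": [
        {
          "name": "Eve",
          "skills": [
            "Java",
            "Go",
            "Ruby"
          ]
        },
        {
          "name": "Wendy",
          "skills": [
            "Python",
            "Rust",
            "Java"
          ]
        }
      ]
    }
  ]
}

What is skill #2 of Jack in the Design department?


Path: departments[0].employees[2].skills[1]
Value: JS

ANSWER: JS


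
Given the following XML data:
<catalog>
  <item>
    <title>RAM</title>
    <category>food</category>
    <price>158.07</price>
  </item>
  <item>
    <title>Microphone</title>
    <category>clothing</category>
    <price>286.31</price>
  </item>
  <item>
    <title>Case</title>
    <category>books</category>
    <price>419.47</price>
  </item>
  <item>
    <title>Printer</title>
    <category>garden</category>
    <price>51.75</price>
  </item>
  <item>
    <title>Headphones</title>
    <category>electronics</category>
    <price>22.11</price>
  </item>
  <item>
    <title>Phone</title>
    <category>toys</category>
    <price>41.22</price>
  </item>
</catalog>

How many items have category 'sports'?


Scanning <item> elements for <category>sports</category>:
Count: 0

ANSWER: 0


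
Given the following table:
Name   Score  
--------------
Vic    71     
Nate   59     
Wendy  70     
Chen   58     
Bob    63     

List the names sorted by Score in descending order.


Sorting by Score (descending):
  Vic: 71
  Wendy: 70
  Bob: 63
  Nate: 59
  Chen: 58


ANSWER: Vic, Wendy, Bob, Nate, Chen


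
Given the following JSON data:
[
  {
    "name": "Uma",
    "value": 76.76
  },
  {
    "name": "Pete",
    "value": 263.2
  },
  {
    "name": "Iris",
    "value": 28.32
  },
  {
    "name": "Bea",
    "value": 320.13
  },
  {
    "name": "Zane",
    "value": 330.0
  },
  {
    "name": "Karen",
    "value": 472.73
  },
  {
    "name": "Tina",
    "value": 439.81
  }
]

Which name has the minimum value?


Comparing values:
  Uma: 76.76
  Pete: 263.2
  Iris: 28.32
  Bea: 320.13
  Zane: 330.0
  Karen: 472.73
  Tina: 439.81
Minimum: Iris (28.32)

ANSWER: Iris


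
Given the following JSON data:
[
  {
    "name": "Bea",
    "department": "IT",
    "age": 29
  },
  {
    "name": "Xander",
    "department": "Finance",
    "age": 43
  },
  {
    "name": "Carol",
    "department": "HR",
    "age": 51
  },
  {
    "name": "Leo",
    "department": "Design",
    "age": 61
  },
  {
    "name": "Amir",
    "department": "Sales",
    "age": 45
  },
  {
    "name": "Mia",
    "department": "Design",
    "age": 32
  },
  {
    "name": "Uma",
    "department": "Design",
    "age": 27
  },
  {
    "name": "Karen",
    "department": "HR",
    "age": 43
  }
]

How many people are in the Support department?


Scanning records for department = Support
  No matches found
Count: 0

ANSWER: 0


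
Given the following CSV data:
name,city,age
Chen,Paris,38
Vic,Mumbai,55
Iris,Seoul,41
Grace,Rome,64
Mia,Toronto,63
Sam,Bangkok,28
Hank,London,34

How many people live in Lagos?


Scanning city column for 'Lagos':
Total matches: 0

ANSWER: 0


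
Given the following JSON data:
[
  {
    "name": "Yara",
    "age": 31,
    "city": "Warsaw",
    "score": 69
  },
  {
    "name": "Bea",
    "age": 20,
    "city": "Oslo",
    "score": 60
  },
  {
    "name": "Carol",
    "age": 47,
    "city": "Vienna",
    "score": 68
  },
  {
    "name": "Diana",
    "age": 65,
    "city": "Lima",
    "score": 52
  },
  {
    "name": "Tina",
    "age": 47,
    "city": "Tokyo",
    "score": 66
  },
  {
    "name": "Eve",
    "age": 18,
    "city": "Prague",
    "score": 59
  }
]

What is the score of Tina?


Looking up record where name = Tina
Record index: 4
Field 'score' = 66

ANSWER: 66


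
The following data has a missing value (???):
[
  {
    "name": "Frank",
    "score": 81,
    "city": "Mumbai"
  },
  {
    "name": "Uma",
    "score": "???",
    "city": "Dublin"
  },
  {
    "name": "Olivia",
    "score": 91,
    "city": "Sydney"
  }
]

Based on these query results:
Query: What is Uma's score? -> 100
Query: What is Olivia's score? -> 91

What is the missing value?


The missing value is Uma's score
From query: Uma's score = 100

ANSWER: 100


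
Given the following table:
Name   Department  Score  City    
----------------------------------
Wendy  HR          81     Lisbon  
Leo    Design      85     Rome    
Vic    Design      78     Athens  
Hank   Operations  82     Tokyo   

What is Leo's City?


Row 2: Leo
City = Rome

ANSWER: Rome


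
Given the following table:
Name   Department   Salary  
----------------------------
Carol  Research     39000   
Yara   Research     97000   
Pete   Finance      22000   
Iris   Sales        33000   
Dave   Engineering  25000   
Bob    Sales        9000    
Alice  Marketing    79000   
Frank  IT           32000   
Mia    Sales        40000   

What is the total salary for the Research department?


Research department members:
  Carol: 39000
  Yara: 97000
Total = 39000 + 97000 = 136000

ANSWER: 136000


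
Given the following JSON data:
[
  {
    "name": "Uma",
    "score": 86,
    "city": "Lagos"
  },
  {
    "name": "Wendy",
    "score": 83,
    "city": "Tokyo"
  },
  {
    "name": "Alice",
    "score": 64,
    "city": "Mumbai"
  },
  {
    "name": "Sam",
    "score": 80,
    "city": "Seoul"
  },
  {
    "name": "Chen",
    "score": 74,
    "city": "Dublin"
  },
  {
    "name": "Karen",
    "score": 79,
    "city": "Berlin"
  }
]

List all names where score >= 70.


Filtering records where score >= 70:
  Uma (score=86) -> YES
  Wendy (score=83) -> YES
  Alice (score=64) -> no
  Sam (score=80) -> YES
  Chen (score=74) -> YES
  Karen (score=79) -> YES


ANSWER: Uma, Wendy, Sam, Chen, Karen


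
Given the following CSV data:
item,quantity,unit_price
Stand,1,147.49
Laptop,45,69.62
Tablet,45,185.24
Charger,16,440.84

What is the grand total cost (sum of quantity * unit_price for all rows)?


Computing row totals:
  Stand: 1 * 147.49 = 147.49
  Laptop: 45 * 69.62 = 3132.9
  Tablet: 45 * 185.24 = 8335.8
  Charger: 16 * 440.84 = 7053.44
Grand total = 147.49 + 3132.9 + 8335.8 + 7053.44 = 18669.63

ANSWER: 18669.63


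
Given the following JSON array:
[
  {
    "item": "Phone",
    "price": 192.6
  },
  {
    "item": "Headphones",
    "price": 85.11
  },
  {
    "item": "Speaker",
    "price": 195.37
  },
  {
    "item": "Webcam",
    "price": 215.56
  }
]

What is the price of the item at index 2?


Array index 2 -> Speaker
price = 195.37

ANSWER: 195.37


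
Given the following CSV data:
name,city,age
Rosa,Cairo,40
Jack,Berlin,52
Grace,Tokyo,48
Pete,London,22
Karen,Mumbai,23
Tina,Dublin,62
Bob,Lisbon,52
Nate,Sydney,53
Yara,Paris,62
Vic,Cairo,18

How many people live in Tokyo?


Scanning city column for 'Tokyo':
  Row 3: Grace -> MATCH
Total matches: 1

ANSWER: 1


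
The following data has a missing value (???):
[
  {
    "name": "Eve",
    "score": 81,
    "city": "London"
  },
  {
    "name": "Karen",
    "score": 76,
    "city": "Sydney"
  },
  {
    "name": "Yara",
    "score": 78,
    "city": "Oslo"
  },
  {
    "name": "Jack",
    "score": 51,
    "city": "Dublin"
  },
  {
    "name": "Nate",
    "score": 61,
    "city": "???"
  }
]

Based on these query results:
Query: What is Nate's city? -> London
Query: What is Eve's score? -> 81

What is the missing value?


The missing value is Nate's city
From query: Nate's city = London

ANSWER: London


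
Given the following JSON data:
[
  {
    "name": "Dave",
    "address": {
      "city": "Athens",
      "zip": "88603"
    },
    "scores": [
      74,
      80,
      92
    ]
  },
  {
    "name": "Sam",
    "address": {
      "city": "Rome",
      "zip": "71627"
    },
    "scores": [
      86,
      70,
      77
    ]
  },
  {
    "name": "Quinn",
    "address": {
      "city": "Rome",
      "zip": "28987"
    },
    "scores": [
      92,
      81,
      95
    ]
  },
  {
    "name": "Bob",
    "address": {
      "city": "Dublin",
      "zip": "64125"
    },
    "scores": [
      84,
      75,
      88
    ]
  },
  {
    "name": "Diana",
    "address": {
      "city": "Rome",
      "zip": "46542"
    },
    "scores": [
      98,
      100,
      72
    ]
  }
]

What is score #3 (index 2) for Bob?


Path: records[3].scores[2]
Value: 88

ANSWER: 88


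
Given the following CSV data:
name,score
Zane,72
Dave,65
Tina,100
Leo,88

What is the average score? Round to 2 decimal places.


Scores: 72, 65, 100, 88
Sum = 325
Count = 4
Average = 325 / 4 = 81.25

ANSWER: 81.25


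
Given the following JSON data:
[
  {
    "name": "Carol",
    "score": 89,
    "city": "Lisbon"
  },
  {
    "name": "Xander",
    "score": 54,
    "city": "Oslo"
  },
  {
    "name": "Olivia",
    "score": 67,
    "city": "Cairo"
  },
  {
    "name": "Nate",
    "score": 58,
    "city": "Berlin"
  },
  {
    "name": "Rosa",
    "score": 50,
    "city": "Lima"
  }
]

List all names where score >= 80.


Filtering records where score >= 80:
  Carol (score=89) -> YES
  Xander (score=54) -> no
  Olivia (score=67) -> no
  Nate (score=58) -> no
  Rosa (score=50) -> no


ANSWER: Carol


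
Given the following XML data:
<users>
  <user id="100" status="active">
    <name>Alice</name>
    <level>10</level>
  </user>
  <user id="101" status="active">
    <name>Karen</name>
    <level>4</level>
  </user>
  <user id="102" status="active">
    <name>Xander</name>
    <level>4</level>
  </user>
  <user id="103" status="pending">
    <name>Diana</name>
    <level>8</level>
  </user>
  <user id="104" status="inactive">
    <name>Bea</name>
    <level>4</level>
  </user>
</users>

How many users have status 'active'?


Counting users with status='active':
  Alice (id=100) -> MATCH
  Karen (id=101) -> MATCH
  Xander (id=102) -> MATCH
Count: 3

ANSWER: 3


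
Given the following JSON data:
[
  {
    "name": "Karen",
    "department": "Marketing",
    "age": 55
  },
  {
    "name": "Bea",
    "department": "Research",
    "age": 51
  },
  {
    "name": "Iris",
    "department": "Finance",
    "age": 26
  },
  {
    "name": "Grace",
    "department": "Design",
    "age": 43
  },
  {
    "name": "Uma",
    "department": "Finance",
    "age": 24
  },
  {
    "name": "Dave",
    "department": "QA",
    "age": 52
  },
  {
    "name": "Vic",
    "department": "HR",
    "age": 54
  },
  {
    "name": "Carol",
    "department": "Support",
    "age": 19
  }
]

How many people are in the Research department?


Scanning records for department = Research
  Record 1: Bea
Count: 1

ANSWER: 1


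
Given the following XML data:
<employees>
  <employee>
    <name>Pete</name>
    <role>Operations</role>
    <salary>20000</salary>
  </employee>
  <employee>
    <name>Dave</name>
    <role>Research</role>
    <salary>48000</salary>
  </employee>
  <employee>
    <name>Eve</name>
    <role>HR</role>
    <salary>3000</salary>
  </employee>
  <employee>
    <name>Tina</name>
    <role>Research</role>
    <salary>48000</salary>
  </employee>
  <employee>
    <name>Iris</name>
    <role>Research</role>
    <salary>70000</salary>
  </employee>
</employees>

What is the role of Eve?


Searching for <employee> with <name>Eve</name>
Found at position 3
<role>HR</role>

ANSWER: HR


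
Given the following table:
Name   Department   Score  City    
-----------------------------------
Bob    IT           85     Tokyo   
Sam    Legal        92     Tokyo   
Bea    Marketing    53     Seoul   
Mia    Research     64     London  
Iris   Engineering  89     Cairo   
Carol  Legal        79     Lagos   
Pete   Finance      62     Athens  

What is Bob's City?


Row 1: Bob
City = Tokyo

ANSWER: Tokyo


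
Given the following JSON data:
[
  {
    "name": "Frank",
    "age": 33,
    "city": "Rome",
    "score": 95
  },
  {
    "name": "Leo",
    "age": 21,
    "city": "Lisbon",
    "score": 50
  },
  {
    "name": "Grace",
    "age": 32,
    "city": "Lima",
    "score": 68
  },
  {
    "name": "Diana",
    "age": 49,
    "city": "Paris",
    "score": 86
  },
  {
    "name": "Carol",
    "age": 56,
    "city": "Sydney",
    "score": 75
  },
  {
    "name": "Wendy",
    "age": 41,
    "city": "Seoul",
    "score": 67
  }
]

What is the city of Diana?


Looking up record where name = Diana
Record index: 3
Field 'city' = Paris

ANSWER: Paris


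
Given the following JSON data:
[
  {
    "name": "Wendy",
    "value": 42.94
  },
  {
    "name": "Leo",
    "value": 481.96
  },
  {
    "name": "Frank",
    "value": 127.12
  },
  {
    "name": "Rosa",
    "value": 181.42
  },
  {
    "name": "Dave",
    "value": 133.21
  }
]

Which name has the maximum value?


Comparing values:
  Wendy: 42.94
  Leo: 481.96
  Frank: 127.12
  Rosa: 181.42
  Dave: 133.21
Maximum: Leo (481.96)

ANSWER: Leo


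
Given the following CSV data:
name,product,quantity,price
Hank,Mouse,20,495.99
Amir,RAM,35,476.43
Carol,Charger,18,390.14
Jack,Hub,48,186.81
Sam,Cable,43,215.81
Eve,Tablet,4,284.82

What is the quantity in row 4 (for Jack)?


Row 4: Jack
Column 'quantity' = 48

ANSWER: 48


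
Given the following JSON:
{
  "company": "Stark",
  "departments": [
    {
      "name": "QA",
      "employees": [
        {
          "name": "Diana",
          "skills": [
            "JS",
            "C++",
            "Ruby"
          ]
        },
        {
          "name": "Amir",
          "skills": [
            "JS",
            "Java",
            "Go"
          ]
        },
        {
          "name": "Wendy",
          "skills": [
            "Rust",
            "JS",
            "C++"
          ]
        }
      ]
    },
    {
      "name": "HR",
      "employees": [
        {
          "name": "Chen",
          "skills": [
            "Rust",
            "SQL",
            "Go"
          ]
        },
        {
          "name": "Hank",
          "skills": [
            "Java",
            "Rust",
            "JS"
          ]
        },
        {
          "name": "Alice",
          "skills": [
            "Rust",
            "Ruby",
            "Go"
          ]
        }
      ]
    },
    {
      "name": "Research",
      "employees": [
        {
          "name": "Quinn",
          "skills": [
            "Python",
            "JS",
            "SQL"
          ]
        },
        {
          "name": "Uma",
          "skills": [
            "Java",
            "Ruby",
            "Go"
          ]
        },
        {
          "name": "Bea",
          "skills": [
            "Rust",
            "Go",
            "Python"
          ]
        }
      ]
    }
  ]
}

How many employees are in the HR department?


Path: departments[1].employees
Count: 3

ANSWER: 3


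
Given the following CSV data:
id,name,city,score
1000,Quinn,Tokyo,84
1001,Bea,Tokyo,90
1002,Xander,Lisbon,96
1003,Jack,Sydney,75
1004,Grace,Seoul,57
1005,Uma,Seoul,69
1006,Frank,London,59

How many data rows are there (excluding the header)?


Counting rows (excluding header):
Header: id,name,city,score
Data rows: 7

ANSWER: 7


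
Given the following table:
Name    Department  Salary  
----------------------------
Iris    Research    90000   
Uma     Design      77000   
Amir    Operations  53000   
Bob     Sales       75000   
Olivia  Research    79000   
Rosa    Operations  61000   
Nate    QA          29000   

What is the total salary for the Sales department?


Sales department members:
  Bob: 75000
Total = 75000 = 75000

ANSWER: 75000


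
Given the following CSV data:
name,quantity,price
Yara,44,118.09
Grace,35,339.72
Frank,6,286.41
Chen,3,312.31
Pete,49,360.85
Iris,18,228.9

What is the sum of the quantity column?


Values in 'quantity' column:
  Row 1: 44
  Row 2: 35
  Row 3: 6
  Row 4: 3
  Row 5: 49
  Row 6: 18
Sum = 44 + 35 + 6 + 3 + 49 + 18 = 155

ANSWER: 155


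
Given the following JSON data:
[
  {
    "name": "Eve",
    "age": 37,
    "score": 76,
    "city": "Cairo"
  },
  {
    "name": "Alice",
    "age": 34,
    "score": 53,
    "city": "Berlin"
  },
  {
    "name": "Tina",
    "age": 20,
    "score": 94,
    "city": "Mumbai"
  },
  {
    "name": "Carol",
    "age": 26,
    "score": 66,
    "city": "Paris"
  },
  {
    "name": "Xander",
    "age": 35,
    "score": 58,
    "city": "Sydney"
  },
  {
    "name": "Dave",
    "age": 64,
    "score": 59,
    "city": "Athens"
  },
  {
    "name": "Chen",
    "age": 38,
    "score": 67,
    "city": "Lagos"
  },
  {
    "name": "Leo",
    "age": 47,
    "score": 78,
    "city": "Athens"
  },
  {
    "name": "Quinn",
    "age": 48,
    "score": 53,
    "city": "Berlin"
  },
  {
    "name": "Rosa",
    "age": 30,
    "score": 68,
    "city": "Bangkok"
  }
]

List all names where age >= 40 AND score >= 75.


Checking both conditions:
  Eve (age=37, score=76) -> no
  Alice (age=34, score=53) -> no
  Tina (age=20, score=94) -> no
  Carol (age=26, score=66) -> no
  Xander (age=35, score=58) -> no
  Dave (age=64, score=59) -> no
  Chen (age=38, score=67) -> no
  Leo (age=47, score=78) -> YES
  Quinn (age=48, score=53) -> no
  Rosa (age=30, score=68) -> no


ANSWER: Leo


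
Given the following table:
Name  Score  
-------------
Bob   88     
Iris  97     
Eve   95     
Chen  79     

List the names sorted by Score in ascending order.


Sorting by Score (ascending):
  Chen: 79
  Bob: 88
  Eve: 95
  Iris: 97


ANSWER: Chen, Bob, Eve, Iris


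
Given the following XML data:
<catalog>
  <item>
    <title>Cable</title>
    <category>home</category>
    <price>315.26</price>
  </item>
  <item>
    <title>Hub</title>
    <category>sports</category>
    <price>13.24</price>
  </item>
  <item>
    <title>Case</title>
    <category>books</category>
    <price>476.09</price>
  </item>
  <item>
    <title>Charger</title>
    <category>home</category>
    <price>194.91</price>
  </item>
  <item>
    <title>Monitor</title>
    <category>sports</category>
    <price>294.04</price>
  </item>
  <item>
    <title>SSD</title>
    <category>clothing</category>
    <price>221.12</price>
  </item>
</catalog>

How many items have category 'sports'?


Scanning <item> elements for <category>sports</category>:
  Item 2: Hub -> MATCH
  Item 5: Monitor -> MATCH
Count: 2

ANSWER: 2


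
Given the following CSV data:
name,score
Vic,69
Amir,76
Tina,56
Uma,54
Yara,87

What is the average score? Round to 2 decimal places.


Scores: 69, 76, 56, 54, 87
Sum = 342
Count = 5
Average = 342 / 5 = 68.40

ANSWER: 68.40


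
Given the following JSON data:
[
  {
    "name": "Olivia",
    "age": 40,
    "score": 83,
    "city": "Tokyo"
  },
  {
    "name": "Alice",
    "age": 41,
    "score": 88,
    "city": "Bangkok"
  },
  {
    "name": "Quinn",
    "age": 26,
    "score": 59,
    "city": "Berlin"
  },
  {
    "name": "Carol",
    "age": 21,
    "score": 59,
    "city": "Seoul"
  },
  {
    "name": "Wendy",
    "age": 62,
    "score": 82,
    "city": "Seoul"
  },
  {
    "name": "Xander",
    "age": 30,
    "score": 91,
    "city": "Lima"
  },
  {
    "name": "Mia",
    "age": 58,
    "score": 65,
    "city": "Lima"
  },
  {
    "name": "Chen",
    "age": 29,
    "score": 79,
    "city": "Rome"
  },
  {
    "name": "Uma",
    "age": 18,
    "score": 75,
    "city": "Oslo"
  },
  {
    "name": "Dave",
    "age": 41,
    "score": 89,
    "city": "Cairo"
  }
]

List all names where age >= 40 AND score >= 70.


Checking both conditions:
  Olivia (age=40, score=83) -> YES
  Alice (age=41, score=88) -> YES
  Quinn (age=26, score=59) -> no
  Carol (age=21, score=59) -> no
  Wendy (age=62, score=82) -> YES
  Xander (age=30, score=91) -> no
  Mia (age=58, score=65) -> no
  Chen (age=29, score=79) -> no
  Uma (age=18, score=75) -> no
  Dave (age=41, score=89) -> YES


ANSWER: Olivia, Alice, Wendy, Dave


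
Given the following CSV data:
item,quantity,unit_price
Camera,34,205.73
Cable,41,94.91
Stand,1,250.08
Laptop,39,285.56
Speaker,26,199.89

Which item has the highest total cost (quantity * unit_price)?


Computing row totals:
  Camera: 6994.82
  Cable: 3891.31
  Stand: 250.08
  Laptop: 11136.84
  Speaker: 5197.14
Maximum: Laptop (11136.84)

ANSWER: Laptop


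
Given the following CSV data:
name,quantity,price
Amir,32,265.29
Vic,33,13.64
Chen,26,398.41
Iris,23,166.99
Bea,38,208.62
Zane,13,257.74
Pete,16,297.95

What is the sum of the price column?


Values in 'price' column:
  Row 1: 265.29
  Row 2: 13.64
  Row 3: 398.41
  Row 4: 166.99
  Row 5: 208.62
  Row 6: 257.74
  Row 7: 297.95
Sum = 265.29 + 13.64 + 398.41 + 166.99 + 208.62 + 257.74 + 297.95 = 1608.64

ANSWER: 1608.64


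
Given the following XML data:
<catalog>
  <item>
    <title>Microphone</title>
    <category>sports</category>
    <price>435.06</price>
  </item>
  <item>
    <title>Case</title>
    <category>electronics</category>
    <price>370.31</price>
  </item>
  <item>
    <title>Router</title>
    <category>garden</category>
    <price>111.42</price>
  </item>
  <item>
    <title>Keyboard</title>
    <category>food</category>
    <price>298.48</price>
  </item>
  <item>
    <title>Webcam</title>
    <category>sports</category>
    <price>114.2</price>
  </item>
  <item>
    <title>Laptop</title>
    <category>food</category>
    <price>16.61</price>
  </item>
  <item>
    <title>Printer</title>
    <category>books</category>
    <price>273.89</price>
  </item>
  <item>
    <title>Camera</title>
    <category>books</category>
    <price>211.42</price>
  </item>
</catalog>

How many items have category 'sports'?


Scanning <item> elements for <category>sports</category>:
  Item 1: Microphone -> MATCH
  Item 5: Webcam -> MATCH
Count: 2

ANSWER: 2


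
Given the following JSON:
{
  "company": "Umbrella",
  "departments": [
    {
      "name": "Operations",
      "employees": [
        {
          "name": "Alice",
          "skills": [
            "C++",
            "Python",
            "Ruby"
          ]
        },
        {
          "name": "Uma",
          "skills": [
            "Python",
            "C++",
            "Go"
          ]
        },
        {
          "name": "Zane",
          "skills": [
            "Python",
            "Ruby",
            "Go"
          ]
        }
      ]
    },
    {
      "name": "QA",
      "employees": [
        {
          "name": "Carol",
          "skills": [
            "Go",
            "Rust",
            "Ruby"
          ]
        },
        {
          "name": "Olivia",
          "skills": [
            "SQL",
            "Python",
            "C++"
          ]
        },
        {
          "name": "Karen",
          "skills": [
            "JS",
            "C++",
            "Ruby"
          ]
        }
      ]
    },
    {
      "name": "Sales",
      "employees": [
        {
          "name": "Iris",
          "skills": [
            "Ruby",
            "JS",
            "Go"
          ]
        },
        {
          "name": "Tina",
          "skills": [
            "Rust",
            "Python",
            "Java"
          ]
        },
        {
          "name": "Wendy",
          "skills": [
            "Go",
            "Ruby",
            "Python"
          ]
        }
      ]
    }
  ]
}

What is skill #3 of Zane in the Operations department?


Path: departments[0].employees[2].skills[2]
Value: Go

ANSWER: Go


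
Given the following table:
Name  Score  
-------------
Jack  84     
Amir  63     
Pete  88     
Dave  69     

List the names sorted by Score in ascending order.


Sorting by Score (ascending):
  Amir: 63
  Dave: 69
  Jack: 84
  Pete: 88


ANSWER: Amir, Dave, Jack, Pete


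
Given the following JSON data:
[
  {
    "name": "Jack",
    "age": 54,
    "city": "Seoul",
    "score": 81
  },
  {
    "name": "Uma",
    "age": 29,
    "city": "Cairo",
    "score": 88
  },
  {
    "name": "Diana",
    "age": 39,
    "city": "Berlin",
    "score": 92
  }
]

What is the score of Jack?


Looking up record where name = Jack
Record index: 0
Field 'score' = 81

ANSWER: 81


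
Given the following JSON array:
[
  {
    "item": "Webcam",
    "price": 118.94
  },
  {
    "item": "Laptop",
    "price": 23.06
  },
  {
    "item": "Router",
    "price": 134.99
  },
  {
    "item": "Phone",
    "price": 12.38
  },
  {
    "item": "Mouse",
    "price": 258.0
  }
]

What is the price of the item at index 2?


Array index 2 -> Router
price = 134.99

ANSWER: 134.99


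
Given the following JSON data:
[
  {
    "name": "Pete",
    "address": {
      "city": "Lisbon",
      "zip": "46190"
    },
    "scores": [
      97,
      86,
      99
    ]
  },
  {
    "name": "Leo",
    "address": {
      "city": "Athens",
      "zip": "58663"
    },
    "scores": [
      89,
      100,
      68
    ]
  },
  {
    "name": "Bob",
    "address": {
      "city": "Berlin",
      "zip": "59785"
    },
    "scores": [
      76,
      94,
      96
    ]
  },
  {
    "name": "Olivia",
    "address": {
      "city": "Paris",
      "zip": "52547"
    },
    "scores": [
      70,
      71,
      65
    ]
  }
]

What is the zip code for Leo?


Path: records[1].address.zip
Value: 58663

ANSWER: 58663


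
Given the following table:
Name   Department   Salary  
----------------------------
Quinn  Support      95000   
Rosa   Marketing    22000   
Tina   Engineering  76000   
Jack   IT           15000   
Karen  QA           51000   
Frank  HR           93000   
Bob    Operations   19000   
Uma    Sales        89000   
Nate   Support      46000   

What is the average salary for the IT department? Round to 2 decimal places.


IT department members:
  Jack: 15000
Sum = 15000
Count = 1
Average = 15000 / 1 = 15000.00

ANSWER: 15000.00


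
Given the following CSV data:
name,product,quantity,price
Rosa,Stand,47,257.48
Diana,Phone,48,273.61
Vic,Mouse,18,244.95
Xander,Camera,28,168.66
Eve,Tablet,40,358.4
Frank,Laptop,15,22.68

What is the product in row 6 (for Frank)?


Row 6: Frank
Column 'product' = Laptop

ANSWER: Laptop


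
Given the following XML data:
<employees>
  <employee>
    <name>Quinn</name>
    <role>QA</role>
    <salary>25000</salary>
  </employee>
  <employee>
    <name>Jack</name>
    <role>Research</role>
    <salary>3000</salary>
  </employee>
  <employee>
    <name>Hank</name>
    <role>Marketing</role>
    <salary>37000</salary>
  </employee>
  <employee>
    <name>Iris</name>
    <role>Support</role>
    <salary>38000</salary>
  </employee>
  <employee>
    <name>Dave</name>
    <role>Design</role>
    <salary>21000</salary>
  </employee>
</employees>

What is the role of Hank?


Searching for <employee> with <name>Hank</name>
Found at position 3
<role>Marketing</role>

ANSWER: Marketing


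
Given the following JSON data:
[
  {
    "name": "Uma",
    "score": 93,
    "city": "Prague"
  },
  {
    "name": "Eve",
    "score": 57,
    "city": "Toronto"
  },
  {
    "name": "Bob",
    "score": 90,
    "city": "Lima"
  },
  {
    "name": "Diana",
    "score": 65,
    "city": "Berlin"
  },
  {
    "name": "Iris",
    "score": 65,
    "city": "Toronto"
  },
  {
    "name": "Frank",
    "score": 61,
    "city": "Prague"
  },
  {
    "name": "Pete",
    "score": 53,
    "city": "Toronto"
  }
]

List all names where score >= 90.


Filtering records where score >= 90:
  Uma (score=93) -> YES
  Eve (score=57) -> no
  Bob (score=90) -> YES
  Diana (score=65) -> no
  Iris (score=65) -> no
  Frank (score=61) -> no
  Pete (score=53) -> no


ANSWER: Uma, Bob


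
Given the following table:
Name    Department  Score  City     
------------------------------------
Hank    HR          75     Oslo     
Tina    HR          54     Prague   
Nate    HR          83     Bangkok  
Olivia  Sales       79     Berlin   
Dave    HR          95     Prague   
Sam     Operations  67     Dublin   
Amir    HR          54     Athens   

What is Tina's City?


Row 2: Tina
City = Prague

ANSWER: Prague


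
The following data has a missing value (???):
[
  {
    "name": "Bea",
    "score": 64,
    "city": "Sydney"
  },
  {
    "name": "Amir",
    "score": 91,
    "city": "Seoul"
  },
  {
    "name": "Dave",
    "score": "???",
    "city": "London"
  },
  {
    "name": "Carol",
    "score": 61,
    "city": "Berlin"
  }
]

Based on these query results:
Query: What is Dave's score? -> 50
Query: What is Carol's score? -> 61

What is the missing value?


The missing value is Dave's score
From query: Dave's score = 50

ANSWER: 50


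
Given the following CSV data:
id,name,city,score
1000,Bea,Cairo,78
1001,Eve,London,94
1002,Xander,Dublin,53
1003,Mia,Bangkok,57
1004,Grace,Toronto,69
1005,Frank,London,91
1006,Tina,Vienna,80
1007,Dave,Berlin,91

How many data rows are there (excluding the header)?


Counting rows (excluding header):
Header: id,name,city,score
Data rows: 8

ANSWER: 8


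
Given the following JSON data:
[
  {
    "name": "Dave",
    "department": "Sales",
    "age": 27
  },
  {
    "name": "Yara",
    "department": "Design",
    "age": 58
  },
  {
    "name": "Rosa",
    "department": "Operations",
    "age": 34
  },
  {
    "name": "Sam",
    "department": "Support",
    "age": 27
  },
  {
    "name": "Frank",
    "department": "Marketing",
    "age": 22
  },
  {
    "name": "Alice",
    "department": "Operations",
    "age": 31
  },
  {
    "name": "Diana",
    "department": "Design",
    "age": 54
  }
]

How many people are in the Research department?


Scanning records for department = Research
  No matches found
Count: 0

ANSWER: 0


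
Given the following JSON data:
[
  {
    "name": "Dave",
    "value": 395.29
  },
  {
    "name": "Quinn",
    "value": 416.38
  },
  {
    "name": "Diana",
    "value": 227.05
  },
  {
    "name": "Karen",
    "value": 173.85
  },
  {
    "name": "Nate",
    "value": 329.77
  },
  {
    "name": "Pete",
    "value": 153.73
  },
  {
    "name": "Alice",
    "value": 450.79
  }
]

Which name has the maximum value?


Comparing values:
  Dave: 395.29
  Quinn: 416.38
  Diana: 227.05
  Karen: 173.85
  Nate: 329.77
  Pete: 153.73
  Alice: 450.79
Maximum: Alice (450.79)

ANSWER: Alice


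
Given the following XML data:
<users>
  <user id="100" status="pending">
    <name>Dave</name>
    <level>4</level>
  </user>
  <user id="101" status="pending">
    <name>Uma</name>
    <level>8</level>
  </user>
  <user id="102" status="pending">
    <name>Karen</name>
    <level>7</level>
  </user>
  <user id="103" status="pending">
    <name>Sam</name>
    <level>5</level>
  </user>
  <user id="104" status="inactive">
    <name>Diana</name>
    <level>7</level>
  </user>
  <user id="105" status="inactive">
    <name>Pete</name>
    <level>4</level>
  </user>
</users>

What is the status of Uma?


Finding user with name = Uma
user id="101" status="pending"

ANSWER: pending


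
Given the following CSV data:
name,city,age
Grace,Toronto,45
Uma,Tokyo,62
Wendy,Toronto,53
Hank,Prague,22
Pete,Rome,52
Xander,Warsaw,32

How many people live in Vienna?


Scanning city column for 'Vienna':
Total matches: 0

ANSWER: 0


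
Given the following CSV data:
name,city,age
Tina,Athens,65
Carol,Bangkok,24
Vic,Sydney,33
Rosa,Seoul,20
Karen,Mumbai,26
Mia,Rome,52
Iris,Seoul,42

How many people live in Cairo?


Scanning city column for 'Cairo':
Total matches: 0

ANSWER: 0


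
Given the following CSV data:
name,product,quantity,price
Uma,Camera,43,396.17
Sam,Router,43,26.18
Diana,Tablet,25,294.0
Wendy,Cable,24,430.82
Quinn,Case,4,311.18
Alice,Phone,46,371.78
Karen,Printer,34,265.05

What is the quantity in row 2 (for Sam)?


Row 2: Sam
Column 'quantity' = 43

ANSWER: 43
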